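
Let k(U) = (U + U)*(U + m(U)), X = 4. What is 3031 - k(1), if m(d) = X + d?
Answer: 3019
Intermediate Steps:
m(d) = 4 + d
k(U) = 2*U*(4 + 2*U) (k(U) = (U + U)*(U + (4 + U)) = (2*U)*(4 + 2*U) = 2*U*(4 + 2*U))
3031 - k(1) = 3031 - 4*(2 + 1) = 3031 - 4*3 = 3031 - 1*12 = 3031 - 12 = 3019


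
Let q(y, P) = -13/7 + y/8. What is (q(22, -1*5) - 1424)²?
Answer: 1587783409/784 ≈ 2.0252e+6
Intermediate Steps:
q(y, P) = -13/7 + y/8 (q(y, P) = -13*⅐ + y*(⅛) = -13/7 + y/8)
(q(22, -1*5) - 1424)² = ((-13/7 + (⅛)*22) - 1424)² = ((-13/7 + 11/4) - 1424)² = (25/28 - 1424)² = (-39847/28)² = 1587783409/784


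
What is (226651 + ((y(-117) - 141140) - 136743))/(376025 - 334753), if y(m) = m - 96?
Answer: -51445/41272 ≈ -1.2465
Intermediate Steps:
y(m) = -96 + m
(226651 + ((y(-117) - 141140) - 136743))/(376025 - 334753) = (226651 + (((-96 - 117) - 141140) - 136743))/(376025 - 334753) = (226651 + ((-213 - 141140) - 136743))/41272 = (226651 + (-141353 - 136743))*(1/41272) = (226651 - 278096)*(1/41272) = -51445*1/41272 = -51445/41272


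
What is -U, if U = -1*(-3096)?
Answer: -3096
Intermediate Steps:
U = 3096
-U = -1*3096 = -3096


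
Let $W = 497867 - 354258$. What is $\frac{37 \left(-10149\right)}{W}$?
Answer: $- \frac{375513}{143609} \approx -2.6148$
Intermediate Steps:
$W = 143609$ ($W = 497867 - 354258 = 143609$)
$\frac{37 \left(-10149\right)}{W} = \frac{37 \left(-10149\right)}{143609} = \left(-375513\right) \frac{1}{143609} = - \frac{375513}{143609}$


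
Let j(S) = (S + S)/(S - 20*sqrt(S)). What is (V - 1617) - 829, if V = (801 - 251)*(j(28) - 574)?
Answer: -29595278/93 - 11000*sqrt(7)/93 ≈ -3.1854e+5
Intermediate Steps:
j(S) = 2*S/(S - 20*sqrt(S)) (j(S) = (2*S)/(S - 20*sqrt(S)) = 2*S/(S - 20*sqrt(S)))
V = -315700 + 30800/(28 - 40*sqrt(7)) (V = (801 - 251)*(2*28/(28 - 40*sqrt(7)) - 574) = 550*(2*28/(28 - 40*sqrt(7)) - 574) = 550*(56/(28 - 40*sqrt(7)) - 574) = 550*(-574 + 56/(28 - 40*sqrt(7))) = -315700 + 30800/(28 - 40*sqrt(7)) ≈ -3.1610e+5)
(V - 1617) - 829 = ((-29367800/93 - 11000*sqrt(7)/93) - 1617) - 829 = (-29518181/93 - 11000*sqrt(7)/93) - 829 = -29595278/93 - 11000*sqrt(7)/93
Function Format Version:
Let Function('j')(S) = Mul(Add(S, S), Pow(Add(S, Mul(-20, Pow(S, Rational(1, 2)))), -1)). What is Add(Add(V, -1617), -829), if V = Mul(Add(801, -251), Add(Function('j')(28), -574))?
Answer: Add(Rational(-29595278, 93), Mul(Rational(-11000, 93), Pow(7, Rational(1, 2)))) ≈ -3.1854e+5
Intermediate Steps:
Function('j')(S) = Mul(2, S, Pow(Add(S, Mul(-20, Pow(S, Rational(1, 2)))), -1)) (Function('j')(S) = Mul(Mul(2, S), Pow(Add(S, Mul(-20, Pow(S, Rational(1, 2)))), -1)) = Mul(2, S, Pow(Add(S, Mul(-20, Pow(S, Rational(1, 2)))), -1)))
V = Add(-315700, Mul(30800, Pow(Add(28, Mul(-40, Pow(7, Rational(1, 2)))), -1))) (V = Mul(Add(801, -251), Add(Mul(2, 28, Pow(Add(28, Mul(-20, Pow(28, Rational(1, 2)))), -1)), -574)) = Mul(550, Add(Mul(2, 28, Pow(Add(28, Mul(-20, Mul(2, Pow(7, Rational(1, 2))))), -1)), -574)) = Mul(550, Add(Mul(2, 28, Pow(Add(28, Mul(-40, Pow(7, Rational(1, 2)))), -1)), -574)) = Mul(550, Add(Mul(56, Pow(Add(28, Mul(-40, Pow(7, Rational(1, 2)))), -1)), -574)) = Mul(550, Add(-574, Mul(56, Pow(Add(28, Mul(-40, Pow(7, Rational(1, 2)))), -1)))) = Add(-315700, Mul(30800, Pow(Add(28, Mul(-40, Pow(7, Rational(1, 2)))), -1))) ≈ -3.1610e+5)
Add(Add(V, -1617), -829) = Add(Add(Add(Rational(-29367800, 93), Mul(Rational(-11000, 93), Pow(7, Rational(1, 2)))), -1617), -829) = Add(Add(Rational(-29518181, 93), Mul(Rational(-11000, 93), Pow(7, Rational(1, 2)))), -829) = Add(Rational(-29595278, 93), Mul(Rational(-11000, 93), Pow(7, Rational(1, 2))))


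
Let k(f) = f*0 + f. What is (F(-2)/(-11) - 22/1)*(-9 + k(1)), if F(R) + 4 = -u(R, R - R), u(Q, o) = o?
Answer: 1904/11 ≈ 173.09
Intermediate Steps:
F(R) = -4 (F(R) = -4 - (R - R) = -4 - 1*0 = -4 + 0 = -4)
k(f) = f (k(f) = 0 + f = f)
(F(-2)/(-11) - 22/1)*(-9 + k(1)) = (-4/(-11) - 22/1)*(-9 + 1) = (-4*(-1/11) - 22*1)*(-8) = (4/11 - 22)*(-8) = -238/11*(-8) = 1904/11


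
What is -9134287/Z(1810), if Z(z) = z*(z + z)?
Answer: -9134287/6552200 ≈ -1.3941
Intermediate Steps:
Z(z) = 2*z² (Z(z) = z*(2*z) = 2*z²)
-9134287/Z(1810) = -9134287/(2*1810²) = -9134287/(2*3276100) = -9134287/6552200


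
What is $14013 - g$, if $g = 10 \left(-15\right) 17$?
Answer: $16563$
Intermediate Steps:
$g = -2550$ ($g = \left(-150\right) 17 = -2550$)
$14013 - g = 14013 - -2550 = 14013 + 2550 = 16563$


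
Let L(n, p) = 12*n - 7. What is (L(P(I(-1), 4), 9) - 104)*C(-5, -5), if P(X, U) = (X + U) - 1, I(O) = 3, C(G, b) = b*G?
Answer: -975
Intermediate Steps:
C(G, b) = G*b
P(X, U) = -1 + U + X (P(X, U) = (U + X) - 1 = -1 + U + X)
L(n, p) = -7 + 12*n
(L(P(I(-1), 4), 9) - 104)*C(-5, -5) = ((-7 + 12*(-1 + 4 + 3)) - 104)*(-5*(-5)) = ((-7 + 12*6) - 104)*25 = ((-7 + 72) - 104)*25 = (65 - 104)*25 = -39*25 = -975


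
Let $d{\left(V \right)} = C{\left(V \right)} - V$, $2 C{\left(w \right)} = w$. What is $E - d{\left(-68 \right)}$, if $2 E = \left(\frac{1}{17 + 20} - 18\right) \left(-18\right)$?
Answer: $\frac{4727}{37} \approx 127.76$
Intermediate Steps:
$C{\left(w \right)} = \frac{w}{2}$
$E = \frac{5985}{37}$ ($E = \frac{\left(\frac{1}{17 + 20} - 18\right) \left(-18\right)}{2} = \frac{\left(\frac{1}{37} - 18\right) \left(-18\right)}{2} = \frac{\left(- \frac{665}{37}\right) \left(-18\right)}{2} = \frac{1}{2} \cdot \frac{11970}{37} = \frac{5985}{37} \approx 161.76$)
$d{\left(V \right)} = - \frac{V}{2}$ ($d{\left(V \right)} = \frac{V}{2} - V = - \frac{V}{2}$)
$E - d{\left(-68 \right)} = \frac{5985}{37} - \left(- \frac{1}{2}\right) \left(-68\right) = \frac{5985}{37} - 34 = \frac{4727}{37}$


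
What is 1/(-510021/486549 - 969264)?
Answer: -54061/52399437773 ≈ -1.0317e-6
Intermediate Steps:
1/(-510021/486549 - 969264) = 1/(-510021*1/486549 - 969264) = 1/(-56669/54061 - 969264) = 1/(-52399437773/54061) = -54061/52399437773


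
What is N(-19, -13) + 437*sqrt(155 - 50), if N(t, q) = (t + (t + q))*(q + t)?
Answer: 1632 + 437*sqrt(105) ≈ 6109.9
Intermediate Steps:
N(t, q) = (q + t)*(q + 2*t) (N(t, q) = (t + (q + t))*(q + t) = (q + 2*t)*(q + t) = (q + t)*(q + 2*t))
N(-19, -13) + 437*sqrt(155 - 50) = ((-13)**2 + 2*(-19)**2 + 3*(-13)*(-19)) + 437*sqrt(155 - 50) = (169 + 2*361 + 741) + 437*sqrt(105) = (169 + 722 + 741) + 437*sqrt(105) = 1632 + 437*sqrt(105)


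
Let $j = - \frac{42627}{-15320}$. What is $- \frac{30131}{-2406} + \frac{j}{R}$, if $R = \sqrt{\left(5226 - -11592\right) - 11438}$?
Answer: $\frac{30131}{2406} + \frac{42627 \sqrt{1345}}{41210800} \approx 12.561$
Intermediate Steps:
$j = \frac{42627}{15320}$ ($j = \left(-42627\right) \left(- \frac{1}{15320}\right) = \frac{42627}{15320} \approx 2.7824$)
$R = 2 \sqrt{1345}$ ($R = \sqrt{\left(5226 + 11592\right) - 11438} = \sqrt{16818 - 11438} = \sqrt{5380} = 2 \sqrt{1345} \approx 73.349$)
$- \frac{30131}{-2406} + \frac{j}{R} = - \frac{30131}{-2406} + \frac{42627}{15320 \cdot 2 \sqrt{1345}} = \left(-30131\right) \left(- \frac{1}{2406}\right) + \frac{42627 \frac{\sqrt{1345}}{2690}}{15320} = \frac{30131}{2406} + \frac{42627 \sqrt{1345}}{41210800}$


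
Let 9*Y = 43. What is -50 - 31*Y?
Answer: -1783/9 ≈ -198.11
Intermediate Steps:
Y = 43/9 (Y = (1/9)*43 = 43/9 ≈ 4.7778)
-50 - 31*Y = -50 - 31*43/9 = -50 - 1333/9 = -1783/9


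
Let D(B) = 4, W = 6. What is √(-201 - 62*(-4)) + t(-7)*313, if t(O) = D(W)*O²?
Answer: 61348 + √47 ≈ 61355.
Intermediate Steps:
t(O) = 4*O²
√(-201 - 62*(-4)) + t(-7)*313 = √(-201 - 62*(-4)) + (4*(-7)²)*313 = √(-201 + 248) + (4*49)*313 = √47 + 196*313 = √47 + 61348 = 61348 + √47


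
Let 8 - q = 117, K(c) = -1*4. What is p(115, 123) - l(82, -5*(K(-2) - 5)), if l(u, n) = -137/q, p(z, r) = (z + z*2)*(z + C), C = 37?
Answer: 5715823/109 ≈ 52439.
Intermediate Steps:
p(z, r) = 3*z*(37 + z) (p(z, r) = (z + z*2)*(z + 37) = (z + 2*z)*(37 + z) = (3*z)*(37 + z) = 3*z*(37 + z))
K(c) = -4
q = -109 (q = 8 - 1*117 = 8 - 117 = -109)
l(u, n) = 137/109 (l(u, n) = -137/(-109) = -137*(-1/109) = 137/109)
p(115, 123) - l(82, -5*(K(-2) - 5)) = 3*115*(37 + 115) - 1*137/109 = 3*115*152 - 137/109 = 52440 - 137/109 = 5715823/109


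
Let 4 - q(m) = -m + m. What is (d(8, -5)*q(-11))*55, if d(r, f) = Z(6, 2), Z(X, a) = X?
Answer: 1320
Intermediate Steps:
d(r, f) = 6
q(m) = 4 (q(m) = 4 - (-m + m) = 4 - 1*0 = 4 + 0 = 4)
(d(8, -5)*q(-11))*55 = (6*4)*55 = 24*55 = 1320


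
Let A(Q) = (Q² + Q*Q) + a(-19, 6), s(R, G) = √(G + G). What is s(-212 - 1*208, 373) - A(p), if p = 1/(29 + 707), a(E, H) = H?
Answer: -1625089/270848 + √746 ≈ 21.313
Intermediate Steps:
s(R, G) = √2*√G (s(R, G) = √(2*G) = √2*√G)
p = 1/736 ≈ 0.0013587
A(Q) = 6 + 2*Q² (A(Q) = (Q² + Q*Q) + 6 = (Q² + Q²) + 6 = 2*Q² + 6 = 6 + 2*Q²)
s(-212 - 1*208, 373) - A(p) = √2*√373 - (6 + 2*(1/736)²) = √746 - (6 + 2*(1/541696)) = √746 - (6 + 1/270848) = √746 - 1*1625089/270848 = √746 - 1625089/270848 = -1625089/270848 + √746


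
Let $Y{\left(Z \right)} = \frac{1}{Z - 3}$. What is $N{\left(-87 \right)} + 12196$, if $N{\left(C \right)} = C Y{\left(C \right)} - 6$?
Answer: $\frac{365729}{30} \approx 12191.0$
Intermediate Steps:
$Y{\left(Z \right)} = \frac{1}{-3 + Z}$
$N{\left(C \right)} = -6 + \frac{C}{-3 + C}$ ($N{\left(C \right)} = \frac{C}{-3 + C} - 6 = -6 + \frac{C}{-3 + C}$)
$N{\left(-87 \right)} + 12196 = \frac{18 - -435}{-3 - 87} + 12196 = \frac{18 + 435}{-90} + 12196 = \left(- \frac{1}{90}\right) 453 + 12196 = - \frac{151}{30} + 12196 = \frac{365729}{30}$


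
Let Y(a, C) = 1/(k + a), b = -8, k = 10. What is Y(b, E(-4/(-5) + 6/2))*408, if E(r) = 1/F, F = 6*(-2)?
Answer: 204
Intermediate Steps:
F = -12
E(r) = -1/12 (E(r) = 1/(-12) = -1/12)
Y(a, C) = 1/(10 + a)
Y(b, E(-4/(-5) + 6/2))*408 = 408/(10 - 8) = 408/2 = (1/2)*408 = 204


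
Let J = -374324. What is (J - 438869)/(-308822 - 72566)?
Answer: 813193/381388 ≈ 2.1322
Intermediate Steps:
(J - 438869)/(-308822 - 72566) = (-374324 - 438869)/(-308822 - 72566) = -813193/(-381388) = -813193*(-1/381388) = 813193/381388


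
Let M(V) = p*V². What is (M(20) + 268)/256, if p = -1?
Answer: -33/64 ≈ -0.51563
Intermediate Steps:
M(V) = -V²
(M(20) + 268)/256 = (-1*20² + 268)/256 = (-1*400 + 268)/256 = (-400 + 268)/256 = (1/256)*(-132) = -33/64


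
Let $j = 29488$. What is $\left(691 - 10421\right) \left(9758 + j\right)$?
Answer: $-381863580$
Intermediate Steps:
$\left(691 - 10421\right) \left(9758 + j\right) = \left(691 - 10421\right) \left(9758 + 29488\right) = \left(-9730\right) 39246 = -381863580$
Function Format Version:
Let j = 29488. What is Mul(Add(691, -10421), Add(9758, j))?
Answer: -381863580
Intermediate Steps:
Mul(Add(691, -10421), Add(9758, j)) = Mul(Add(691, -10421), Add(9758, 29488)) = Mul(-9730, 39246) = -381863580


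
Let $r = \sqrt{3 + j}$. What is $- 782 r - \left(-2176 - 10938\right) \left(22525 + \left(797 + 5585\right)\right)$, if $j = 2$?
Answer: $379086398 - 782 \sqrt{5} \approx 3.7908 \cdot 10^{8}$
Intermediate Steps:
$r = \sqrt{5}$ ($r = \sqrt{3 + 2} = \sqrt{5} \approx 2.2361$)
$- 782 r - \left(-2176 - 10938\right) \left(22525 + \left(797 + 5585\right)\right) = - 782 \sqrt{5} - \left(-2176 - 10938\right) \left(22525 + \left(797 + 5585\right)\right) = - 782 \sqrt{5} - - 13114 \left(22525 + 6382\right) = - 782 \sqrt{5} - \left(-13114\right) 28907 = - 782 \sqrt{5} - -379086398 = - 782 \sqrt{5} + 379086398 = 379086398 - 782 \sqrt{5}$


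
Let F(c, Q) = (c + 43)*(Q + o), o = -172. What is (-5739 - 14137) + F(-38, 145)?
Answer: -20011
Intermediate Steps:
F(c, Q) = (-172 + Q)*(43 + c) (F(c, Q) = (c + 43)*(Q - 172) = (43 + c)*(-172 + Q) = (-172 + Q)*(43 + c))
(-5739 - 14137) + F(-38, 145) = (-5739 - 14137) + (-7396 - 172*(-38) + 43*145 + 145*(-38)) = -19876 + (-7396 + 6536 + 6235 - 5510) = -19876 - 135 = -20011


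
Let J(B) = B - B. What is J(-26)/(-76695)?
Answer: 0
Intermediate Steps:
J(B) = 0
J(-26)/(-76695) = 0/(-76695) = 0*(-1/76695) = 0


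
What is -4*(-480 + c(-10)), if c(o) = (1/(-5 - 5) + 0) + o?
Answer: 9802/5 ≈ 1960.4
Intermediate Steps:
c(o) = -⅒ + o (c(o) = (1/(-10) + 0) + o = (-⅒ + 0) + o = -⅒ + o)
-4*(-480 + c(-10)) = -4*(-480 + (-⅒ - 10)) = -4*(-480 - 101/10) = -4*(-4901/10) = 9802/5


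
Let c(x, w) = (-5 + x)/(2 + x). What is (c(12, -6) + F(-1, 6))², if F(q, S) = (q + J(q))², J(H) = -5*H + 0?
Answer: 1089/4 ≈ 272.25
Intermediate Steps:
J(H) = -5*H
c(x, w) = (-5 + x)/(2 + x)
F(q, S) = 16*q² (F(q, S) = (q - 5*q)² = (-4*q)² = 16*q²)
(c(12, -6) + F(-1, 6))² = ((-5 + 12)/(2 + 12) + 16*(-1)²)² = (7/14 + 16*1)² = ((1/14)*7 + 16)² = (½ + 16)² = (33/2)² = 1089/4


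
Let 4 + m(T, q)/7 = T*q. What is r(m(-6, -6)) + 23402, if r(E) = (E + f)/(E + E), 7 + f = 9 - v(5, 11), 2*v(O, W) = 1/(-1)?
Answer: 20968645/896 ≈ 23403.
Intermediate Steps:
v(O, W) = -1/2 (v(O, W) = (1/2)/(-1) = (1/2)*(-1) = -1/2)
f = 5/2 (f = -7 + (9 - 1*(-1/2)) = -7 + (9 + 1/2) = -7 + 19/2 = 5/2 ≈ 2.5000)
m(T, q) = -28 + 7*T*q (m(T, q) = -28 + 7*(T*q) = -28 + 7*T*q)
r(E) = (5/2 + E)/(2*E) (r(E) = (E + 5/2)/(E + E) = (5/2 + E)/((2*E)) = (5/2 + E)*(1/(2*E)) = (5/2 + E)/(2*E))
r(m(-6, -6)) + 23402 = (5 + 2*(-28 + 7*(-6)*(-6)))/(4*(-28 + 7*(-6)*(-6))) + 23402 = (5 + 2*(-28 + 252))/(4*(-28 + 252)) + 23402 = (1/4)*(5 + 2*224)/224 + 23402 = (1/4)*(1/224)*(5 + 448) + 23402 = (1/4)*(1/224)*453 + 23402 = 453/896 + 23402 = 20968645/896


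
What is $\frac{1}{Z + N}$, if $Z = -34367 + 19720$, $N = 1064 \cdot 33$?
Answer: $\frac{1}{20465} \approx 4.8864 \cdot 10^{-5}$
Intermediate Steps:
$N = 35112$
$Z = -14647$
$\frac{1}{Z + N} = \frac{1}{-14647 + 35112} = \frac{1}{20465}$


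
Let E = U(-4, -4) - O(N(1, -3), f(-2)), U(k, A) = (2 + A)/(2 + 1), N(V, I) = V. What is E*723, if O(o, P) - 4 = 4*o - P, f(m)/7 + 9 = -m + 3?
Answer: -26510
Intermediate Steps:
f(m) = -42 - 7*m (f(m) = -63 + 7*(-m + 3) = -63 + 7*(3 - m) = -63 + (21 - 7*m) = -42 - 7*m)
O(o, P) = 4 - P + 4*o (O(o, P) = 4 + (4*o - P) = 4 + (-P + 4*o) = 4 - P + 4*o)
U(k, A) = ⅔ + A/3 (U(k, A) = (2 + A)/3 = (2 + A)*(⅓) = ⅔ + A/3)
E = -110/3 (E = (⅔ + (⅓)*(-4)) - (4 - (-42 - 7*(-2)) + 4*1) = (⅔ - 4/3) - (4 - (-42 + 14) + 4) = -⅔ - (4 - 1*(-28) + 4) = -⅔ - (4 + 28 + 4) = -⅔ - 1*36 = -⅔ - 36 = -110/3 ≈ -36.667)
E*723 = -110/3*723 = -26510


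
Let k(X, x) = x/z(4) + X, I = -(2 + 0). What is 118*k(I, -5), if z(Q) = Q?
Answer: -767/2 ≈ -383.50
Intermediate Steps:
I = -2 (I = -1*2 = -2)
k(X, x) = X + x/4 (k(X, x) = x/4 + X = X + x/4)
118*k(I, -5) = 118*(-2 + (¼)*(-5)) = 118*(-2 - 5/4) = 118*(-13/4) = -767/2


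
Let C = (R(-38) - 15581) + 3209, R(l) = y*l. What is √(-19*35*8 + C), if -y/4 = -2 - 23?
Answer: 6*I*√597 ≈ 146.6*I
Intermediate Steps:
y = 100 (y = -4*(-2 - 23) = -4*(-25) = 100)
R(l) = 100*l
C = -16172 (C = (100*(-38) - 15581) + 3209 = (-3800 - 15581) + 3209 = -19381 + 3209 = -16172)
√(-19*35*8 + C) = √(-19*35*8 - 16172) = √(-665*8 - 16172) = √(-5320 - 16172) = √(-21492) = 6*I*√597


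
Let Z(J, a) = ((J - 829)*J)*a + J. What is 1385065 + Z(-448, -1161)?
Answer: -662818839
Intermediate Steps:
Z(J, a) = J + J*a*(-829 + J) (Z(J, a) = ((-829 + J)*J)*a + J = (J*(-829 + J))*a + J = J*a*(-829 + J) + J = J + J*a*(-829 + J))
1385065 + Z(-448, -1161) = 1385065 - 448*(1 - 829*(-1161) - 448*(-1161)) = 1385065 - 448*(1 + 962469 + 520128) = 1385065 - 448*1482598 = 1385065 - 664203904 = -662818839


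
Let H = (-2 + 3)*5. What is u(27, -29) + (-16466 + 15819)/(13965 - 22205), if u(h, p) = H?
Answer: 41847/8240 ≈ 5.0785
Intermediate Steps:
H = 5 (H = 1*5 = 5)
u(h, p) = 5
u(27, -29) + (-16466 + 15819)/(13965 - 22205) = 5 + (-16466 + 15819)/(13965 - 22205) = 5 - 647/(-8240) = 5 - 647*(-1/8240) = 5 + 647/8240 = 41847/8240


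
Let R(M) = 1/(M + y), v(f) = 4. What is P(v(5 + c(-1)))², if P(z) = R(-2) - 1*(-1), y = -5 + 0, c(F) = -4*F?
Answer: 36/49 ≈ 0.73469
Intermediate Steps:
y = -5
R(M) = 1/(-5 + M) (R(M) = 1/(M - 5) = 1/(-5 + M))
P(z) = 6/7 (P(z) = 1/(-5 - 2) - 1*(-1) = 1/(-7) + 1 = -⅐ + 1 = 6/7)
P(v(5 + c(-1)))² = (6/7)² = 36/49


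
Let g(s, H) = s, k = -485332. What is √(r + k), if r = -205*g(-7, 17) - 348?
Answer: 3*I*√53805 ≈ 695.88*I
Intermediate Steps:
r = 1087 (r = -205*(-7) - 348 = 1435 - 348 = 1087)
√(r + k) = √(1087 - 485332) = √(-484245) = 3*I*√53805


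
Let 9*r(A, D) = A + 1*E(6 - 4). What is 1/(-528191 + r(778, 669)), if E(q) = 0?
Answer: -9/4752941 ≈ -1.8936e-6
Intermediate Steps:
r(A, D) = A/9 (r(A, D) = (A + 1*0)/9 = (A + 0)/9 = A/9)
1/(-528191 + r(778, 669)) = 1/(-528191 + (⅑)*778) = 1/(-528191 + 778/9) = 1/(-4752941/9) = -9/4752941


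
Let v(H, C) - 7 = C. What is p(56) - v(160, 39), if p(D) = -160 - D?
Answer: -262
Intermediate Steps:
v(H, C) = 7 + C
p(56) - v(160, 39) = (-160 - 1*56) - (7 + 39) = (-160 - 56) - 1*46 = -216 - 46 = -262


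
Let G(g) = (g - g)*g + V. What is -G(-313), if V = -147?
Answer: 147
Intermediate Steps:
G(g) = -147 (G(g) = (g - g)*g - 147 = 0*g - 147 = 0 - 147 = -147)
-G(-313) = -1*(-147) = 147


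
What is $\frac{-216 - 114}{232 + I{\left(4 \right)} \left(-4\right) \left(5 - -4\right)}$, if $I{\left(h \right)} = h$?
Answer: $- \frac{15}{4} \approx -3.75$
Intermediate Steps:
$\frac{-216 - 114}{232 + I{\left(4 \right)} \left(-4\right) \left(5 - -4\right)} = \frac{-216 - 114}{232 + 4 \left(-4\right) \left(5 - -4\right)} = - \frac{330}{232 - 16 \left(5 + 4\right)} = - \frac{330}{232 - 144} = - \frac{330}{88} = \left(-330\right) \frac{1}{88} = - \frac{15}{4}$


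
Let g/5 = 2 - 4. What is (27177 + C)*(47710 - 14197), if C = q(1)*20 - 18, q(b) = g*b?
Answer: 903476967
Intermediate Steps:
g = -10 (g = 5*(2 - 4) = 5*(-2) = -10)
q(b) = -10*b
C = -218 (C = -10*1*20 - 18 = -10*20 - 18 = -200 - 18 = -218)
(27177 + C)*(47710 - 14197) = (27177 - 218)*(47710 - 14197) = 26959*33513 = 903476967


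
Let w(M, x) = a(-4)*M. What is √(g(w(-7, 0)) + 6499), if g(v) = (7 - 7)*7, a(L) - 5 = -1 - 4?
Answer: √6499 ≈ 80.616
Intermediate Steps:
a(L) = 0 (a(L) = 5 + (-1 - 4) = 5 - 5 = 0)
w(M, x) = 0 (w(M, x) = 0*M = 0)
g(v) = 0 (g(v) = 0*7 = 0)
√(g(w(-7, 0)) + 6499) = √(0 + 6499) = √6499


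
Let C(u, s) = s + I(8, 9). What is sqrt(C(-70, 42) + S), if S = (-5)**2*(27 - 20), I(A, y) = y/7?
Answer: 2*sqrt(2674)/7 ≈ 14.774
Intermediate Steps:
I(A, y) = y/7 (I(A, y) = y*(1/7) = y/7)
C(u, s) = 9/7 + s (C(u, s) = s + (1/7)*9 = s + 9/7 = 9/7 + s)
S = 175 (S = 25*7 = 175)
sqrt(C(-70, 42) + S) = sqrt((9/7 + 42) + 175) = sqrt(303/7 + 175) = sqrt(1528/7) = 2*sqrt(2674)/7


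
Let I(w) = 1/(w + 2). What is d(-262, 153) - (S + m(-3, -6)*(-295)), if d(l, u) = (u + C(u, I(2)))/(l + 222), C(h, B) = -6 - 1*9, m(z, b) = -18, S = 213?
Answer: -110529/20 ≈ -5526.5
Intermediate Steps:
I(w) = 1/(2 + w)
C(h, B) = -15 (C(h, B) = -6 - 9 = -15)
d(l, u) = (-15 + u)/(222 + l) (d(l, u) = (u - 15)/(l + 222) = (-15 + u)/(222 + l))
d(-262, 153) - (S + m(-3, -6)*(-295)) = (-15 + 153)/(222 - 262) - (213 - 18*(-295)) = 138/(-40) - (213 + 5310) = -1/40*138 - 1*5523 = -69/20 - 5523 = -110529/20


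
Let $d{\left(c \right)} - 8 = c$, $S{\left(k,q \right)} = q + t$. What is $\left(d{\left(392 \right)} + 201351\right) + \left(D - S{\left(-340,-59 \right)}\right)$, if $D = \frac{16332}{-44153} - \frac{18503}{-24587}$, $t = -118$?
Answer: $\frac{219211394763683}{1085589811} \approx 2.0193 \cdot 10^{5}$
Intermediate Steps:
$S{\left(k,q \right)} = -118 + q$ ($S{\left(k,q \right)} = q - 118 = -118 + q$)
$D = \frac{415408075}{1085589811}$ ($D = 16332 \left(- \frac{1}{44153}\right) - - \frac{18503}{24587} = - \frac{16332}{44153} + \frac{18503}{24587} = \frac{415408075}{1085589811} \approx 0.38266$)
$d{\left(c \right)} = 8 + c$
$\left(d{\left(392 \right)} + 201351\right) + \left(D - S{\left(-340,-59 \right)}\right) = \left(\left(8 + 392\right) + 201351\right) + \left(\frac{415408075}{1085589811} - \left(-118 - 59\right)\right) = \left(400 + 201351\right) + \left(\frac{415408075}{1085589811} - -177\right) = 201751 + \left(\frac{415408075}{1085589811} + 177\right) = 201751 + \frac{192564804622}{1085589811} = \frac{219211394763683}{1085589811}$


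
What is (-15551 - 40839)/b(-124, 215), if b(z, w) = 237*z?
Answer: 28195/14694 ≈ 1.9188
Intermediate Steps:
(-15551 - 40839)/b(-124, 215) = (-15551 - 40839)/((237*(-124))) = -56390/(-29388) = -56390*(-1/29388) = 28195/14694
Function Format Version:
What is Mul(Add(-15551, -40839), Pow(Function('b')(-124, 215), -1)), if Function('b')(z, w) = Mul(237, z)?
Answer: Rational(28195, 14694) ≈ 1.9188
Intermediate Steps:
Mul(Add(-15551, -40839), Pow(Function('b')(-124, 215), -1)) = Mul(Add(-15551, -40839), Pow(Mul(237, -124), -1)) = Mul(-56390, Pow(-29388, -1)) = Mul(-56390, Rational(-1, 29388)) = Rational(28195, 14694)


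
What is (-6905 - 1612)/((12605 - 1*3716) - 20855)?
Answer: 8517/11966 ≈ 0.71177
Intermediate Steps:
(-6905 - 1612)/((12605 - 1*3716) - 20855) = -8517/((12605 - 3716) - 20855) = -8517/(8889 - 20855) = -8517/(-11966) = -8517*(-1/11966) = 8517/11966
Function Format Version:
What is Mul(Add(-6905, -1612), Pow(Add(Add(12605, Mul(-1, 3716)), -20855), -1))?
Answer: Rational(8517, 11966) ≈ 0.71177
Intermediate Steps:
Mul(Add(-6905, -1612), Pow(Add(Add(12605, Mul(-1, 3716)), -20855), -1)) = Mul(-8517, Pow(Add(Add(12605, -3716), -20855), -1)) = Mul(-8517, Pow(Add(8889, -20855), -1)) = Mul(-8517, Pow(-11966, -1)) = Mul(-8517, Rational(-1, 11966)) = Rational(8517, 11966)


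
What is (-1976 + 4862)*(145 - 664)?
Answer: -1497834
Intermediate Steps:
(-1976 + 4862)*(145 - 664) = 2886*(-519) = -1497834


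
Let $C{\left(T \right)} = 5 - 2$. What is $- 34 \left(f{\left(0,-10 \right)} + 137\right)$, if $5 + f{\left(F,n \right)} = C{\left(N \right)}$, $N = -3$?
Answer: $-4590$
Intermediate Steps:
$C{\left(T \right)} = 3$ ($C{\left(T \right)} = 5 - 2 = 3$)
$f{\left(F,n \right)} = -2$ ($f{\left(F,n \right)} = -5 + 3 = -2$)
$- 34 \left(f{\left(0,-10 \right)} + 137\right) = - 34 \left(-2 + 137\right) = \left(-34\right) 135 = -4590$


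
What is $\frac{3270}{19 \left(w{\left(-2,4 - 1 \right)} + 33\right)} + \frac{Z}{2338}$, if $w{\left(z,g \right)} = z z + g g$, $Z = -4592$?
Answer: $\frac{129709}{72979} \approx 1.7773$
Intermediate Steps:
$w{\left(z,g \right)} = g^{2} + z^{2}$ ($w{\left(z,g \right)} = z^{2} + g^{2} = g^{2} + z^{2}$)
$\frac{3270}{19 \left(w{\left(-2,4 - 1 \right)} + 33\right)} + \frac{Z}{2338} = \frac{3270}{19 \left(\left(\left(4 - 1\right)^{2} + \left(-2\right)^{2}\right) + 33\right)} - \frac{4592}{2338} = \frac{3270}{19 \left(\left(3^{2} + 4\right) + 33\right)} - \frac{328}{167} = \frac{3270}{19 \left(\left(9 + 4\right) + 33\right)} - \frac{328}{167} = \frac{3270}{19 \left(13 + 33\right)} - \frac{328}{167} = \frac{3270}{19 \cdot 46} - \frac{328}{167} = \frac{3270}{874} - \frac{328}{167} = 3270 \cdot \frac{1}{874} - \frac{328}{167} = \frac{1635}{437} - \frac{328}{167} = \frac{129709}{72979}$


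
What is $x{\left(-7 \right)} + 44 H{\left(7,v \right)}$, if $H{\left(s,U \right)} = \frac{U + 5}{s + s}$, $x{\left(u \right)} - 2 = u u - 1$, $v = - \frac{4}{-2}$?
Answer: $72$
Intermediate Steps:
$v = 2$ ($v = \left(-4\right) \left(- \frac{1}{2}\right) = 2$)
$x{\left(u \right)} = 1 + u^{2}$ ($x{\left(u \right)} = 2 + \left(u u - 1\right) = 2 + \left(u^{2} - 1\right) = 2 + \left(-1 + u^{2}\right) = 1 + u^{2}$)
$H{\left(s,U \right)} = \frac{5 + U}{2 s}$
$x{\left(-7 \right)} + 44 H{\left(7,v \right)} = \left(1 + \left(-7\right)^{2}\right) + 44 \frac{5 + 2}{2 \cdot 7} = \left(1 + 49\right) + 44 \cdot \frac{1}{2} \cdot \frac{1}{7} \cdot 7 = 50 + 44 \cdot \frac{1}{2} = 50 + 22 = 72$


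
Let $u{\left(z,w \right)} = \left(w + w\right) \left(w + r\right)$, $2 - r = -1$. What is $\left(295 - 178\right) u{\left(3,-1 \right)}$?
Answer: $-468$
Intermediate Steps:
$r = 3$ ($r = 2 - -1 = 2 + 1 = 3$)
$u{\left(z,w \right)} = 2 w \left(3 + w\right)$ ($u{\left(z,w \right)} = \left(w + w\right) \left(w + 3\right) = 2 w \left(3 + w\right)$)
$\left(295 - 178\right) u{\left(3,-1 \right)} = \left(295 - 178\right) 2 \left(-1\right) \left(3 - 1\right) = 117 \cdot 2 \left(-1\right) 2 = 117 \left(-4\right) = -468$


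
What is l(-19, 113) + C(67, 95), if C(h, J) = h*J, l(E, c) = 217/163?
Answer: 1037712/163 ≈ 6366.3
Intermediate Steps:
l(E, c) = 217/163 (l(E, c) = 217*(1/163) = 217/163)
C(h, J) = J*h
l(-19, 113) + C(67, 95) = 217/163 + 95*67 = 217/163 + 6365 = 1037712/163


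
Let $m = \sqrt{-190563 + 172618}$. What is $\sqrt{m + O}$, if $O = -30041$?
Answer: $\sqrt{-30041 + i \sqrt{17945}} \approx 0.3864 + 173.32 i$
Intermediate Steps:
$m = i \sqrt{17945}$ ($m = \sqrt{-17945} = i \sqrt{17945} \approx 133.96 i$)
$\sqrt{m + O} = \sqrt{i \sqrt{17945} - 30041} = \sqrt{-30041 + i \sqrt{17945}}$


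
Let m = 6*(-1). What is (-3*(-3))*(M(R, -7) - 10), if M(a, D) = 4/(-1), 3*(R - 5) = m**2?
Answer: -126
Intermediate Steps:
m = -6
R = 17 (R = 5 + (1/3)*(-6)**2 = 5 + (1/3)*36 = 5 + 12 = 17)
M(a, D) = -4 (M(a, D) = 4*(-1) = -4)
(-3*(-3))*(M(R, -7) - 10) = (-3*(-3))*(-4 - 10) = 9*(-14) = -126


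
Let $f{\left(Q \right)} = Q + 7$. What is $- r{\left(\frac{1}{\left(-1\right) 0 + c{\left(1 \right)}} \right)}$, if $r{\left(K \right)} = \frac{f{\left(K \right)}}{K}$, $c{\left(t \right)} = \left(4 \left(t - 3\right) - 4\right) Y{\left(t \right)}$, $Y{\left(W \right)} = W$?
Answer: $83$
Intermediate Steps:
$c{\left(t \right)} = t \left(-16 + 4 t\right)$ ($c{\left(t \right)} = \left(4 \left(t - 3\right) - 4\right) t = \left(4 \left(-3 + t\right) - 4\right) t = \left(\left(-12 + 4 t\right) - 4\right) t = \left(-16 + 4 t\right) t = t \left(-16 + 4 t\right)$)
$f{\left(Q \right)} = 7 + Q$
$r{\left(K \right)} = \frac{7 + K}{K}$
$- r{\left(\frac{1}{\left(-1\right) 0 + c{\left(1 \right)}} \right)} = - \frac{7 + \frac{1}{\left(-1\right) 0 + 4 \cdot 1 \left(-4 + 1\right)}}{\frac{1}{\left(-1\right) 0 + 4 \cdot 1 \left(-4 + 1\right)}} = - \frac{7 + \frac{1}{0 + 4 \cdot 1 \left(-3\right)}}{\frac{1}{0 + 4 \cdot 1 \left(-3\right)}} = - \frac{7 + \frac{1}{0 - 12}}{\frac{1}{0 - 12}} = - \frac{7 + \frac{1}{-12}}{\frac{1}{-12}} = - \frac{7 - \frac{1}{12}}{- \frac{1}{12}} = - \frac{\left(-12\right) 83}{12} = \left(-1\right) \left(-83\right) = 83$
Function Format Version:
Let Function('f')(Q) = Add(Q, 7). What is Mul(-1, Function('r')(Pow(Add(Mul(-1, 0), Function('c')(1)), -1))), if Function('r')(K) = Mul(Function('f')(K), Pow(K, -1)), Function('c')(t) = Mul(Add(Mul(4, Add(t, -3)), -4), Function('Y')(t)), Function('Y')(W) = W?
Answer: 83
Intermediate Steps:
Function('c')(t) = Mul(t, Add(-16, Mul(4, t))) (Function('c')(t) = Mul(Add(Mul(4, Add(t, -3)), -4), t) = Mul(Add(Mul(4, Add(-3, t)), -4), t) = Mul(Add(Add(-12, Mul(4, t)), -4), t) = Mul(Add(-16, Mul(4, t)), t) = Mul(t, Add(-16, Mul(4, t))))
Function('f')(Q) = Add(7, Q)
Function('r')(K) = Mul(Pow(K, -1), Add(7, K)) (Function('r')(K) = Mul(Add(7, K), Pow(K, -1)) = Mul(Pow(K, -1), Add(7, K)))
Mul(-1, Function('r')(Pow(Add(Mul(-1, 0), Function('c')(1)), -1))) = Mul(-1, Mul(Pow(Pow(Add(Mul(-1, 0), Mul(4, 1, Add(-4, 1))), -1), -1), Add(7, Pow(Add(Mul(-1, 0), Mul(4, 1, Add(-4, 1))), -1)))) = Mul(-1, Mul(Pow(Pow(Add(0, Mul(4, 1, -3)), -1), -1), Add(7, Pow(Add(0, Mul(4, 1, -3)), -1)))) = Mul(-1, Mul(Pow(Pow(Add(0, -12), -1), -1), Add(7, Pow(Add(0, -12), -1)))) = Mul(-1, Mul(Pow(Pow(-12, -1), -1), Add(7, Pow(-12, -1)))) = Mul(-1, Mul(Pow(Rational(-1, 12), -1), Add(7, Rational(-1, 12)))) = Mul(-1, Mul(-12, Rational(83, 12))) = Mul(-1, -83) = 83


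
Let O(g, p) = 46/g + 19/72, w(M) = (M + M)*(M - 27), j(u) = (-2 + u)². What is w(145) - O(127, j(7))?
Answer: 312901955/9144 ≈ 34219.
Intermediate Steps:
w(M) = 2*M*(-27 + M) (w(M) = (2*M)*(-27 + M) = 2*M*(-27 + M))
O(g, p) = 19/72 + 46/g (O(g, p) = 46/g + 19*(1/72) = 46/g + 19/72 = 19/72 + 46/g)
w(145) - O(127, j(7)) = 2*145*(-27 + 145) - (19/72 + 46/127) = 2*145*118 - (19/72 + 46*(1/127)) = 34220 - (19/72 + 46/127) = 34220 - 1*5725/9144 = 34220 - 5725/9144 = 312901955/9144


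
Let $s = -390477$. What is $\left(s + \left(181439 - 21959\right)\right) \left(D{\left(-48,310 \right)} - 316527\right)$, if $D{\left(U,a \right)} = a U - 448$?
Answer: $76657509435$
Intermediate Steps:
$D{\left(U,a \right)} = -448 + U a$ ($D{\left(U,a \right)} = U a - 448 = -448 + U a$)
$\left(s + \left(181439 - 21959\right)\right) \left(D{\left(-48,310 \right)} - 316527\right) = \left(-390477 + \left(181439 - 21959\right)\right) \left(\left(-448 - 14880\right) - 316527\right) = \left(-390477 + 159480\right) \left(-15328 - 316527\right) = \left(-230997\right) \left(-331855\right) = 76657509435$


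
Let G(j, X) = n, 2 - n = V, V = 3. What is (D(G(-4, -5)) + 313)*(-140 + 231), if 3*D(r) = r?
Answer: 85358/3 ≈ 28453.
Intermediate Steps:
n = -1 (n = 2 - 1*3 = 2 - 3 = -1)
G(j, X) = -1
D(r) = r/3
(D(G(-4, -5)) + 313)*(-140 + 231) = ((⅓)*(-1) + 313)*(-140 + 231) = (-⅓ + 313)*91 = (938/3)*91 = 85358/3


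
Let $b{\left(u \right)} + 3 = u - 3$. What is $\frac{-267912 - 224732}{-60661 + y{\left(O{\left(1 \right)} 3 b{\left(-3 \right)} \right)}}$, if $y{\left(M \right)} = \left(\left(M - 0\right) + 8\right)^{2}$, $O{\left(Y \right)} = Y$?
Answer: $\frac{123161}{15075} \approx 8.1699$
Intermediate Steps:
$b{\left(u \right)} = -6 + u$ ($b{\left(u \right)} = -3 + \left(u - 3\right) = -3 + \left(-3 + u\right) = -6 + u$)
$y{\left(M \right)} = \left(8 + M\right)^{2}$ ($y{\left(M \right)} = \left(\left(M + 0\right) + 8\right)^{2} = \left(M + 8\right)^{2} = \left(8 + M\right)^{2}$)
$\frac{-267912 - 224732}{-60661 + y{\left(O{\left(1 \right)} 3 b{\left(-3 \right)} \right)}} = \frac{-267912 - 224732}{-60661 + \left(8 + 1 \cdot 3 \left(-6 - 3\right)\right)^{2}} = - \frac{492644}{-60661 + \left(8 + 3 \left(-9\right)\right)^{2}} = - \frac{492644}{-60661 + \left(8 - 27\right)^{2}} = - \frac{492644}{-60661 + \left(-19\right)^{2}} = - \frac{492644}{-60661 + 361} = - \frac{492644}{-60300} = \left(-492644\right) \left(- \frac{1}{60300}\right) = \frac{123161}{15075}$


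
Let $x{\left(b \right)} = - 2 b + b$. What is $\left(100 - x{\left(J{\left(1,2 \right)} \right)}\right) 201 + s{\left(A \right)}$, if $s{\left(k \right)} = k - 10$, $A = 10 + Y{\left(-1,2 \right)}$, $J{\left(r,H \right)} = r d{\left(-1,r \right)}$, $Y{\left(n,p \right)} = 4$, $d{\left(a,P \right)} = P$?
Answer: $20305$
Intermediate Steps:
$J{\left(r,H \right)} = r^{2}$ ($J{\left(r,H \right)} = r r = r^{2}$)
$A = 14$ ($A = 10 + 4 = 14$)
$s{\left(k \right)} = -10 + k$
$x{\left(b \right)} = - b$
$\left(100 - x{\left(J{\left(1,2 \right)} \right)}\right) 201 + s{\left(A \right)} = \left(100 - - 1^{2}\right) 201 + \left(-10 + 14\right) = \left(100 - \left(-1\right) 1\right) 201 + 4 = \left(100 - -1\right) 201 + 4 = \left(100 + 1\right) 201 + 4 = 101 \cdot 201 + 4 = 20301 + 4 = 20305$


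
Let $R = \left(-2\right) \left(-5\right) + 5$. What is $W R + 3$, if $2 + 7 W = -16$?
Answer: $- \frac{249}{7} \approx -35.571$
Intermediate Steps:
$W = - \frac{18}{7}$ ($W = - \frac{2}{7} + \frac{1}{7} \left(-16\right) = - \frac{2}{7} - \frac{16}{7} = - \frac{18}{7} \approx -2.5714$)
$R = 15$ ($R = 10 + 5 = 15$)
$W R + 3 = \left(- \frac{18}{7}\right) 15 + 3 = - \frac{270}{7} + 3 = - \frac{249}{7}$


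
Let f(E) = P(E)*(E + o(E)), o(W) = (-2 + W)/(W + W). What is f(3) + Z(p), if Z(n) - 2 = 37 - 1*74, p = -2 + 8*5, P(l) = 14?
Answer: 28/3 ≈ 9.3333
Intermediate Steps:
o(W) = (-2 + W)/(2*W) (o(W) = (-2 + W)/((2*W)) = (-2 + W)*(1/(2*W)) = (-2 + W)/(2*W))
p = 38 (p = -2 + 40 = 38)
Z(n) = -35 (Z(n) = 2 + (37 - 1*74) = 2 + (37 - 74) = 2 - 37 = -35)
f(E) = 14*E + 7*(-2 + E)/E (f(E) = 14*(E + (-2 + E)/(2*E)) = 14*E + 7*(-2 + E)/E)
f(3) + Z(p) = (7 - 14/3 + 14*3) - 35 = (7 - 14*⅓ + 42) - 35 = (7 - 14/3 + 42) - 35 = 133/3 - 35 = 28/3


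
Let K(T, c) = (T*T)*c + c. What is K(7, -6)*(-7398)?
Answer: 2219400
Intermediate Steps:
K(T, c) = c + c*T² (K(T, c) = T²*c + c = c*T² + c = c + c*T²)
K(7, -6)*(-7398) = -6*(1 + 7²)*(-7398) = -6*(1 + 49)*(-7398) = -6*50*(-7398) = -300*(-7398) = 2219400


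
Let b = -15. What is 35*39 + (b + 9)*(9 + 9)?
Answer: 1257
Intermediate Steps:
35*39 + (b + 9)*(9 + 9) = 35*39 + (-15 + 9)*(9 + 9) = 1365 - 6*18 = 1365 - 108 = 1257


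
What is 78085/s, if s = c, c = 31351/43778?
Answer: 3418405130/31351 ≈ 1.0904e+5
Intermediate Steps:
c = 31351/43778 (c = 31351*(1/43778) = 31351/43778 ≈ 0.71614)
s = 31351/43778 ≈ 0.71614
78085/s = 78085/(31351/43778) = 78085*(43778/31351) = 3418405130/31351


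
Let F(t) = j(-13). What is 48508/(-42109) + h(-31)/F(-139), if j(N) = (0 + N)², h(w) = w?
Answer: -9503231/7116421 ≈ -1.3354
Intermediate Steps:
j(N) = N²
F(t) = 169 (F(t) = (-13)² = 169)
48508/(-42109) + h(-31)/F(-139) = 48508/(-42109) - 31/169 = 48508*(-1/42109) - 31*1/169 = -48508/42109 - 31/169 = -9503231/7116421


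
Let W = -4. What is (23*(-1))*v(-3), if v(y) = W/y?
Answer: -92/3 ≈ -30.667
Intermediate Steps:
v(y) = -4/y
(23*(-1))*v(-3) = (23*(-1))*(-4/(-3)) = -(-92)*(-1)/3 = -23*4/3 = -92/3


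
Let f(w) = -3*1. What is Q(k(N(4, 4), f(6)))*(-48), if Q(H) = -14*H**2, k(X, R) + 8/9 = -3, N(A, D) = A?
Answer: 274400/27 ≈ 10163.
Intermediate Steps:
f(w) = -3
k(X, R) = -35/9 (k(X, R) = -8/9 - 3 = -35/9)
Q(k(N(4, 4), f(6)))*(-48) = -14*(-35/9)**2*(-48) = -14*1225/81*(-48) = -17150/81*(-48) = 274400/27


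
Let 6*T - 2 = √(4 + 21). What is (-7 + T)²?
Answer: 1225/36 ≈ 34.028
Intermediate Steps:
T = 7/6 (T = ⅓ + √(4 + 21)/6 = ⅓ + √25/6 = ⅓ + (⅙)*5 = ⅓ + ⅚ = 7/6 ≈ 1.1667)
(-7 + T)² = (-7 + 7/6)² = (-35/6)² = 1225/36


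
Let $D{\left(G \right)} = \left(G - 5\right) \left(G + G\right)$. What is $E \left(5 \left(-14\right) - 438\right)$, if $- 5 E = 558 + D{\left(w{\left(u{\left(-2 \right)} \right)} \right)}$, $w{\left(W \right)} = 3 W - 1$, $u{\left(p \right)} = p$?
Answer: $\frac{368808}{5} \approx 73762.0$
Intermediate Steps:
$w{\left(W \right)} = -1 + 3 W$
$D{\left(G \right)} = 2 G \left(-5 + G\right)$ ($D{\left(G \right)} = \left(-5 + G\right) 2 G = 2 G \left(-5 + G\right)$)
$E = - \frac{726}{5}$ ($E = - \frac{558 + 2 \left(-1 + 3 \left(-2\right)\right) \left(-5 + \left(-1 + 3 \left(-2\right)\right)\right)}{5} = - \frac{558 + 2 \left(-1 - 6\right) \left(-5 - 7\right)}{5} = - \frac{558 + 2 \left(-7\right) \left(-5 - 7\right)}{5} = - \frac{558 + 2 \left(-7\right) \left(-12\right)}{5} = - \frac{558 + 168}{5} = \left(- \frac{1}{5}\right) 726 = - \frac{726}{5} \approx -145.2$)
$E \left(5 \left(-14\right) - 438\right) = - \frac{726 \left(5 \left(-14\right) - 438\right)}{5} = - \frac{726 \left(-70 - 438\right)}{5} = \left(- \frac{726}{5}\right) \left(-508\right) = \frac{368808}{5}$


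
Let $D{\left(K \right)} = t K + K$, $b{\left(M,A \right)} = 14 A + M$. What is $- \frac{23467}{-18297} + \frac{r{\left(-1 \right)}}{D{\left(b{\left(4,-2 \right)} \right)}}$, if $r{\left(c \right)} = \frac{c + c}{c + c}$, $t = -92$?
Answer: $\frac{17090075}{13320216} \approx 1.283$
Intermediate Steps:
$b{\left(M,A \right)} = M + 14 A$
$D{\left(K \right)} = - 91 K$ ($D{\left(K \right)} = - 92 K + K = - 91 K$)
$r{\left(c \right)} = 1$ ($r{\left(c \right)} = \frac{2 c}{2 c} = 2 c \frac{1}{2 c} = 1$)
$- \frac{23467}{-18297} + \frac{r{\left(-1 \right)}}{D{\left(b{\left(4,-2 \right)} \right)}} = - \frac{23467}{-18297} + 1 \frac{1}{\left(-91\right) \left(4 + 14 \left(-2\right)\right)} = \left(-23467\right) \left(- \frac{1}{18297}\right) + 1 \frac{1}{\left(-91\right) \left(4 - 28\right)} = \frac{23467}{18297} + 1 \frac{1}{\left(-91\right) \left(-24\right)} = \frac{23467}{18297} + 1 \cdot \frac{1}{2184} = \frac{23467}{18297} + \frac{1}{2184} = \frac{17090075}{13320216}$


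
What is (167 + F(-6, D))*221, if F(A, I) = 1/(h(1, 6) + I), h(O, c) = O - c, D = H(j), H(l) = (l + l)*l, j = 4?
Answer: 996710/27 ≈ 36915.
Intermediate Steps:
H(l) = 2*l² (H(l) = (2*l)*l = 2*l²)
D = 32 (D = 2*4² = 2*16 = 32)
F(A, I) = 1/(-5 + I) (F(A, I) = 1/((1 - 1*6) + I) = 1/((1 - 6) + I) = 1/(-5 + I))
(167 + F(-6, D))*221 = (167 + 1/(-5 + 32))*221 = (167 + 1/27)*221 = (4510/27)*221 = 996710/27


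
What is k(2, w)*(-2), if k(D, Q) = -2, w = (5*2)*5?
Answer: 4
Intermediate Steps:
w = 50 (w = 10*5 = 50)
k(2, w)*(-2) = -2*(-2) = 4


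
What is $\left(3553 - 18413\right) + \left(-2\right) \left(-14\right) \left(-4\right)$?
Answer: $-14972$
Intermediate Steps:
$\left(3553 - 18413\right) + \left(-2\right) \left(-14\right) \left(-4\right) = -14860 + 28 \left(-4\right) = -14860 - 112 = -14972$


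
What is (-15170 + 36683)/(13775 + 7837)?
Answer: 7171/7204 ≈ 0.99542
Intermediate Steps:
(-15170 + 36683)/(13775 + 7837) = 21513/21612 = 21513*(1/21612) = 7171/7204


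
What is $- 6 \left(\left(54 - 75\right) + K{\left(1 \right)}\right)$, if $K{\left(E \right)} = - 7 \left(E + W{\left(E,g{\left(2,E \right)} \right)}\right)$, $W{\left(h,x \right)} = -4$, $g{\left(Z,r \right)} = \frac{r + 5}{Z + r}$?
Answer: $0$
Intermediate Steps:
$g{\left(Z,r \right)} = \frac{5 + r}{Z + r}$
$K{\left(E \right)} = 28 - 7 E$ ($K{\left(E \right)} = - 7 \left(E - 4\right) = - 7 \left(-4 + E\right) = 28 - 7 E$)
$- 6 \left(\left(54 - 75\right) + K{\left(1 \right)}\right) = - 6 \left(\left(54 - 75\right) + \left(28 - 7\right)\right) = - 6 \left(-21 + 21\right) = \left(-6\right) 0 = 0$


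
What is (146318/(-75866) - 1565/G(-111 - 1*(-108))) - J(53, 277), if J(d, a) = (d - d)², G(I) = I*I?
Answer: -60023576/341397 ≈ -175.82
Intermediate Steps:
G(I) = I²
J(d, a) = 0 (J(d, a) = 0² = 0)
(146318/(-75866) - 1565/G(-111 - 1*(-108))) - J(53, 277) = (146318/(-75866) - 1565/(-111 - 1*(-108))²) - 1*0 = (146318*(-1/75866) - 1565/(-111 + 108)²) + 0 = (-73159/37933 - 1565/((-3)²)) + 0 = (-73159/37933 - 1565/9) + 0 = -60023576/341397 + 0 = -60023576/341397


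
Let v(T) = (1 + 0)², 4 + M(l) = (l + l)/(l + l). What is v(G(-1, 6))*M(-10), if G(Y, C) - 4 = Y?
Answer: -3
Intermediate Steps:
G(Y, C) = 4 + Y
M(l) = -3 (M(l) = -4 + (l + l)/(l + l) = -4 + (2*l)/((2*l)) = -4 + (2*l)*(1/(2*l)) = -4 + 1 = -3)
v(T) = 1 (v(T) = 1² = 1)
v(G(-1, 6))*M(-10) = 1*(-3) = -3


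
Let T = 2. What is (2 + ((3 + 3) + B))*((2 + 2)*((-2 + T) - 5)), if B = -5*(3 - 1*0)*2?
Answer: 440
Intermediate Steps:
B = -30 (B = -5*(3 + 0)*2 = -5*3*2 = -15*2 = -30)
(2 + ((3 + 3) + B))*((2 + 2)*((-2 + T) - 5)) = (2 + ((3 + 3) - 30))*((2 + 2)*((-2 + 2) - 5)) = (2 + (6 - 30))*(4*(0 - 5)) = (2 - 24)*(4*(-5)) = -22*(-20) = 440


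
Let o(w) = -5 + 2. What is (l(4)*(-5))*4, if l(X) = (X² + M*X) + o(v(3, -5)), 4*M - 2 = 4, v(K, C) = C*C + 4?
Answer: -380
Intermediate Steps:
v(K, C) = 4 + C² (v(K, C) = C² + 4 = 4 + C²)
o(w) = -3
M = 3/2 (M = ½ + (¼)*4 = ½ + 1 = 3/2 ≈ 1.5000)
l(X) = -3 + X² + 3*X/2 (l(X) = (X² + 3*X/2) - 3 = -3 + X² + 3*X/2)
(l(4)*(-5))*4 = ((-3 + 4² + (3/2)*4)*(-5))*4 = ((-3 + 16 + 6)*(-5))*4 = (19*(-5))*4 = -95*4 = -380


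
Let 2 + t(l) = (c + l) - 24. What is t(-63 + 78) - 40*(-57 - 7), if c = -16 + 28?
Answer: 2561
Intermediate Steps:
c = 12
t(l) = -14 + l (t(l) = -2 + ((12 + l) - 24) = -2 + (-12 + l) = -14 + l)
t(-63 + 78) - 40*(-57 - 7) = (-14 + (-63 + 78)) - 40*(-57 - 7) = (-14 + 15) - 40*(-64) = 1 - 1*(-2560) = 1 + 2560 = 2561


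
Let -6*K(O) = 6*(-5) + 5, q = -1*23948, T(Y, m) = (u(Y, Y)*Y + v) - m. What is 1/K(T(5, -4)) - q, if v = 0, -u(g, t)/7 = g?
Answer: 598706/25 ≈ 23948.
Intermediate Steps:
u(g, t) = -7*g
T(Y, m) = -m - 7*Y² (T(Y, m) = ((-7*Y)*Y + 0) - m = (-7*Y² + 0) - m = -7*Y² - m = -m - 7*Y²)
q = -23948
K(O) = 25/6 (K(O) = -(6*(-5) + 5)/6 = -(-30 + 5)/6 = -⅙*(-25) = 25/6)
1/K(T(5, -4)) - q = 1/(25/6) - 1*(-23948) = 6/25 + 23948 = 598706/25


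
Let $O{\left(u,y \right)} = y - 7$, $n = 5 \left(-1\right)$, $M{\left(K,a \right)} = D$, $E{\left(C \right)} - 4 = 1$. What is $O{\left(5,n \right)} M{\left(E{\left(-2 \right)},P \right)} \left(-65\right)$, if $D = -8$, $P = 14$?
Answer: $-6240$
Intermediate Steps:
$E{\left(C \right)} = 5$ ($E{\left(C \right)} = 4 + 1 = 5$)
$M{\left(K,a \right)} = -8$
$n = -5$
$O{\left(u,y \right)} = -7 + y$
$O{\left(5,n \right)} M{\left(E{\left(-2 \right)},P \right)} \left(-65\right) = \left(-7 - 5\right) \left(-8\right) \left(-65\right) = \left(-12\right) \left(-8\right) \left(-65\right) = 96 \left(-65\right) = -6240$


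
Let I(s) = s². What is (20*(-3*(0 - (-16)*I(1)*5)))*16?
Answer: -76800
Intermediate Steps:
(20*(-3*(0 - (-16)*I(1)*5)))*16 = (20*(-3*(0 - (-16)*1²*5)))*16 = (20*(-3*(0 - (-16)*1*5)))*16 = (20*(-3*(0 - (-16)*5)))*16 = (20*(-3*(0 - 4*(-20))))*16 = (20*(-3*(0 + 80)))*16 = (20*(-3*80))*16 = (20*(-240))*16 = -4800*16 = -76800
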